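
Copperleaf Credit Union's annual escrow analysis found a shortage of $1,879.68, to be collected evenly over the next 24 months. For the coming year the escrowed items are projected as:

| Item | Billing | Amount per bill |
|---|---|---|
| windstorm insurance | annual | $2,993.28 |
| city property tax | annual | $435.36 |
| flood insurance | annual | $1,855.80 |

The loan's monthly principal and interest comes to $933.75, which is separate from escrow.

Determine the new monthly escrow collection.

$518.69

Windstorm insurance — $2,993.28/yr
City property tax — $435.36/yr
Flood insurance — $1,855.80/yr
Total annual escrow = $5,284.44
Base monthly escrow = $5,284.44 ÷ 12 = $440.37
Monthly shortage recovery: $1,879.68 ÷ 24 = $78.32
Adjusted monthly = $440.37 + $78.32 = $518.69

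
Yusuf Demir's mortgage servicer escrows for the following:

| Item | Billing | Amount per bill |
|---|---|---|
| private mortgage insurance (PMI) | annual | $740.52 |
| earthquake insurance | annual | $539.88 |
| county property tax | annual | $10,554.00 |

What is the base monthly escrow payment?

Private mortgage insurance (PMI) = $740.52 annually
Earthquake insurance = $539.88 annually
County property tax = $10,554.00 annually
Total per year = $740.52 + $539.88 + $10,554.00 = $11,834.40
Monthly = $11,834.40 / 12 = $986.20

$986.20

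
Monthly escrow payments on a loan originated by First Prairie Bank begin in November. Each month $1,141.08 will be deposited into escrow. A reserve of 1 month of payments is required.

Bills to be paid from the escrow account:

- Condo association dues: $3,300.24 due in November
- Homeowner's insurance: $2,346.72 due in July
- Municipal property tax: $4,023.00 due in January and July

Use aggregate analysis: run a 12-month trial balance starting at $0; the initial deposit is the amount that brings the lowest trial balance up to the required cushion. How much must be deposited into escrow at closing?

$5,041.08

Cushion = 1 × $1,141.08 = $1,141.08
Trial balance (start $0, +$1,141.08 each month, − disbursements):
  Nov: +$1,141.08 − $3,300.24 → -$2,159.16
  Dec: +$1,141.08 → -$1,018.08
  Jan: +$1,141.08 − $4,023.00 → -$3,900.00
  Feb: +$1,141.08 → -$2,758.92
  Mar: +$1,141.08 → -$1,617.84
  Apr: +$1,141.08 → -$476.76
  May: +$1,141.08 → $664.32
  Jun: +$1,141.08 → $1,805.40
  Jul: +$1,141.08 − $6,369.72 → -$3,423.24
  Aug: +$1,141.08 → -$2,282.16
  Sep: +$1,141.08 → -$1,141.08
  Oct: +$1,141.08 → $0.00
Lowest trial balance = -$3,900.00 (Jan)
Initial deposit = cushion − low point = $1,141.08 − (-$3,900.00) = $5,041.08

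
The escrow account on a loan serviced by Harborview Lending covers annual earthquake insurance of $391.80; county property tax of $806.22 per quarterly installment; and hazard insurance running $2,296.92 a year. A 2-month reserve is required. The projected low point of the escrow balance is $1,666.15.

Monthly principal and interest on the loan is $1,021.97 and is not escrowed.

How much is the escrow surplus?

Earthquake insurance — $391.80 annually
County property tax — $806.22 × 4 = $3,224.88 annually
Hazard insurance — $2,296.92 annually
Total annual escrow = $391.80 + $3,224.88 + $2,296.92 = $5,913.60
Per month = $5,913.60 / 12 = $492.80
Cushion = 2 × $492.80 = $985.60
Excess over cushion: $1,666.15 − $985.60 = $680.55

$680.55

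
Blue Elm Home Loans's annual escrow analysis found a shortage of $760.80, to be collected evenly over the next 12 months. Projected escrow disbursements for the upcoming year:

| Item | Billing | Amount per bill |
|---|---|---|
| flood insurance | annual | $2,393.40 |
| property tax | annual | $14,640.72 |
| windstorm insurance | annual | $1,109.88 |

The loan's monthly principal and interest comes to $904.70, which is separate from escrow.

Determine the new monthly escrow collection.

$1,575.40

Flood insurance = $2,393.40/yr
Property tax = $14,640.72/yr
Windstorm insurance = $1,109.88/yr
Combined annual = $2,393.40 + $14,640.72 + $1,109.88 = $18,144.00
Monthly = $18,144.00 ÷ 12 = $1,512.00
Monthly shortage recovery: $760.80 / 12 = $63.40
Adjusted monthly = $1,512.00 + $63.40 = $1,575.40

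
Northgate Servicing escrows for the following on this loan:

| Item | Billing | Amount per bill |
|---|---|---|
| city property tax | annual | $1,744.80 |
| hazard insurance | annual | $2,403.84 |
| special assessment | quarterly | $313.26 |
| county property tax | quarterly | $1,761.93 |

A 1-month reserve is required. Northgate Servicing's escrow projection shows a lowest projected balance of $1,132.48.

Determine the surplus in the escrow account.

City property tax — $1,744.80 per year
Hazard insurance — $2,403.84 per year
Special assessment — $313.26 × 4 = $1,253.04 per year
County property tax — $1,761.93 × 4 = $7,047.72 per year
Annual escrow total = $1,744.80 + $2,403.84 + $1,253.04 + $7,047.72 = $12,449.40
Per month = $12,449.40 / 12 = $1,037.45
Required reserve = 1 × $1,037.45 = $1,037.45
Surplus = $1,132.48 − $1,037.45 = $95.03

$95.03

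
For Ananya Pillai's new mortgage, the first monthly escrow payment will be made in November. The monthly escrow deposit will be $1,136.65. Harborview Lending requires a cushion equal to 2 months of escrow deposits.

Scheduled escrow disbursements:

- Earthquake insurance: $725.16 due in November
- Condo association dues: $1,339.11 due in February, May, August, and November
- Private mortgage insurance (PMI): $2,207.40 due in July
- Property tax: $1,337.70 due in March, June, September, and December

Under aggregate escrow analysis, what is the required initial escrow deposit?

Cushion = 2 × $1,136.65 = $2,273.30
Trial balance (start $0, +$1,136.65 each month, − disbursements):
  Nov: +$1,136.65 − $2,064.27 → -$927.62
  Dec: +$1,136.65 − $1,337.70 → -$1,128.67
  Jan: +$1,136.65 → $7.98
  Feb: +$1,136.65 − $1,339.11 → -$194.48
  Mar: +$1,136.65 − $1,337.70 → -$395.53
  Apr: +$1,136.65 → $741.12
  May: +$1,136.65 − $1,339.11 → $538.66
  Jun: +$1,136.65 − $1,337.70 → $337.61
  Jul: +$1,136.65 − $2,207.40 → -$733.14
  Aug: +$1,136.65 − $1,339.11 → -$935.60
  Sep: +$1,136.65 − $1,337.70 → -$1,136.65
  Oct: +$1,136.65 → $0.00
Lowest trial balance = -$1,136.65 (Sep)
Initial deposit = cushion − low point = $2,273.30 − (-$1,136.65) = $3,409.95

$3,409.95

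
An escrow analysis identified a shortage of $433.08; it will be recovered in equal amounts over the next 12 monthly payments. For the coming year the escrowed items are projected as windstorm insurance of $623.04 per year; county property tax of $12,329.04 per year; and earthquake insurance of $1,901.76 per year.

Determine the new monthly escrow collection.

Windstorm insurance — $623.04 per year
County property tax — $12,329.04 per year
Earthquake insurance — $1,901.76 per year
Total per year = $14,853.84
Per month = $14,853.84 ÷ 12 = $1,237.82
Shortage spread = $433.08 / 12 = $36.09/mo
Adjusted monthly = $1,237.82 + $36.09 = $1,273.91

$1,273.91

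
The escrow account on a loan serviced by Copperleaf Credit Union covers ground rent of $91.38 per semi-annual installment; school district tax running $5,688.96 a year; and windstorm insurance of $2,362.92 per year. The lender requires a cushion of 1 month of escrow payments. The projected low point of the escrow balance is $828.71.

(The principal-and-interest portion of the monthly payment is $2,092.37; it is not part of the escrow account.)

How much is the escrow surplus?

$142.49

Ground rent: $91.38 × 2 = $182.76/yr
School district tax: $5,688.96/yr
Windstorm insurance: $2,362.92/yr
Combined annual = $182.76 + $5,688.96 + $2,362.92 = $8,234.64
Monthly = $8,234.64 ÷ 12 = $686.22
Required cushion = 1 × $686.22 = $686.22
Excess over cushion: $828.71 − $686.22 = $142.49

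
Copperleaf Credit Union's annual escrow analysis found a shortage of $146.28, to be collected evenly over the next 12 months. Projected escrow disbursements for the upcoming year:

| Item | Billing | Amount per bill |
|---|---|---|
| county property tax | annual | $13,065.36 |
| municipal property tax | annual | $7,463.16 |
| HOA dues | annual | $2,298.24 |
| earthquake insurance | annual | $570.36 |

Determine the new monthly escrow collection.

$1,961.95

County property tax — $13,065.36/yr
Municipal property tax — $7,463.16/yr
HOA dues — $2,298.24/yr
Earthquake insurance — $570.36/yr
Combined annual = $13,065.36 + $7,463.16 + $2,298.24 + $570.36 = $23,397.12
Per month = $23,397.12 / 12 = $1,949.76
Shortage per month = $146.28 ÷ 12 = $12.19
New monthly escrow = $1,949.76 + $12.19 = $1,961.95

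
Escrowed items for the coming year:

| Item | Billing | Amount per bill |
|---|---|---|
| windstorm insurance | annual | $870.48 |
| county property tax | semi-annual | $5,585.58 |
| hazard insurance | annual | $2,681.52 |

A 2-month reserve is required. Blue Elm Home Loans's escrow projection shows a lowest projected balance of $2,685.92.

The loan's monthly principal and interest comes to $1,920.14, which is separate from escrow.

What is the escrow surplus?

Windstorm insurance = $870.48 annually
County property tax = $5,585.58 × 2 = $11,171.16 annually
Hazard insurance = $2,681.52 annually
Annual escrow total = $870.48 + $11,171.16 + $2,681.52 = $14,723.16
Monthly = $14,723.16 / 12 = $1,226.93
Cushion = 2 × $1,226.93 = $2,453.86
Excess over cushion: $2,685.92 − $2,453.86 = $232.06

$232.06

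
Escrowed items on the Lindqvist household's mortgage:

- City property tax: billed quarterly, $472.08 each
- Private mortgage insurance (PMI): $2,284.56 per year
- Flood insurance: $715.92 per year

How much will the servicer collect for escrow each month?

City property tax — $472.08 × 4 = $1,888.32 annually
Private mortgage insurance (PMI) — $2,284.56 annually
Flood insurance — $715.92 annually
Combined annual = $1,888.32 + $2,284.56 + $715.92 = $4,888.80
Monthly escrow = $4,888.80 ÷ 12 = $407.40

$407.40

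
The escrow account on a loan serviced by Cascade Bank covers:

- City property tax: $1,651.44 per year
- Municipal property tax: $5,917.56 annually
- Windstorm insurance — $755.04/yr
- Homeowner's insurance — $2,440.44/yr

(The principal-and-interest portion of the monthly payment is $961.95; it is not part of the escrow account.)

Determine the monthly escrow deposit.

$897.04

City property tax: $1,651.44
Municipal property tax: $5,917.56
Windstorm insurance: $755.04
Homeowner's insurance: $2,440.44
Total per year = $1,651.44 + $5,917.56 + $755.04 + $2,440.44 = $10,764.48
Monthly escrow = $10,764.48 ÷ 12 = $897.04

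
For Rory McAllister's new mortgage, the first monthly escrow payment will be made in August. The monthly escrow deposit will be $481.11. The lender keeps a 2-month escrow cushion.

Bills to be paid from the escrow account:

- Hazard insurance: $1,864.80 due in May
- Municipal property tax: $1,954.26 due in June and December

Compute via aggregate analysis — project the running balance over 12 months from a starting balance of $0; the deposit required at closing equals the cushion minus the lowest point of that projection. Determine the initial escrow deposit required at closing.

Cushion = 2 × $481.11 = $962.22
Trial balance (start $0, +$481.11 each month, − disbursements):
  Aug: +$481.11 → $481.11
  Sep: +$481.11 → $962.22
  Oct: +$481.11 → $1,443.33
  Nov: +$481.11 → $1,924.44
  Dec: +$481.11 − $1,954.26 → $451.29
  Jan: +$481.11 → $932.40
  Feb: +$481.11 → $1,413.51
  Mar: +$481.11 → $1,894.62
  Apr: +$481.11 → $2,375.73
  May: +$481.11 − $1,864.80 → $992.04
  Jun: +$481.11 − $1,954.26 → -$481.11
  Jul: +$481.11 → $0.00
Lowest trial balance = -$481.11 (Jun)
Initial deposit = cushion − low point = $962.22 − (-$481.11) = $1,443.33

$1,443.33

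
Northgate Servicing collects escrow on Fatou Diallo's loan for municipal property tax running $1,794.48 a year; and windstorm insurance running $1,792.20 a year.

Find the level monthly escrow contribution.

Municipal property tax — $1,794.48
Windstorm insurance — $1,792.20
Total per year = $1,794.48 + $1,792.20 = $3,586.68
Monthly escrow = $3,586.68 / 12 = $298.89

$298.89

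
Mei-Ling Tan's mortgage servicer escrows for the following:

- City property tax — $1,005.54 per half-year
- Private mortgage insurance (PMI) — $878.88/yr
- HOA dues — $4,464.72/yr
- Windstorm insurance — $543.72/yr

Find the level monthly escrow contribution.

$658.20

City property tax — $1,005.54 × 2 = $2,011.08
Private mortgage insurance (PMI) — $878.88
HOA dues — $4,464.72
Windstorm insurance — $543.72
Yearly total = $2,011.08 + $878.88 + $4,464.72 + $543.72 = $7,898.40
Per month = $7,898.40 / 12 = $658.20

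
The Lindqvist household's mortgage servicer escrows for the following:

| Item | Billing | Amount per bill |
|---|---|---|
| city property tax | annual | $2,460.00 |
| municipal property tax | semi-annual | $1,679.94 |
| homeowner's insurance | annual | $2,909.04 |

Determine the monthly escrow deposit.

City property tax: $2,460.00 annually
Municipal property tax: $1,679.94 × 2 = $3,359.88 annually
Homeowner's insurance: $2,909.04 annually
Total per year = $8,728.92
Monthly escrow = $8,728.92 ÷ 12 = $727.41

$727.41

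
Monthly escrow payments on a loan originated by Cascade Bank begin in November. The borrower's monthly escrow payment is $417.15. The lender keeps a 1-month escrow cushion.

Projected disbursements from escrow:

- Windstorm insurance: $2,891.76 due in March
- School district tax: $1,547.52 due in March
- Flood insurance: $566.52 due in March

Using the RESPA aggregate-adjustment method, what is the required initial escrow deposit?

Cushion = 1 × $417.15 = $417.15
Trial balance (start $0, +$417.15 each month, − disbursements):
  Nov: +$417.15 → $417.15
  Dec: +$417.15 → $834.30
  Jan: +$417.15 → $1,251.45
  Feb: +$417.15 → $1,668.60
  Mar: +$417.15 − $5,005.80 → -$2,920.05
  Apr: +$417.15 → -$2,502.90
  May: +$417.15 → -$2,085.75
  Jun: +$417.15 → -$1,668.60
  Jul: +$417.15 → -$1,251.45
  Aug: +$417.15 → -$834.30
  Sep: +$417.15 → -$417.15
  Oct: +$417.15 → $0.00
Lowest trial balance = -$2,920.05 (Mar)
Initial deposit = cushion − low point = $417.15 − (-$2,920.05) = $3,337.20

$3,337.20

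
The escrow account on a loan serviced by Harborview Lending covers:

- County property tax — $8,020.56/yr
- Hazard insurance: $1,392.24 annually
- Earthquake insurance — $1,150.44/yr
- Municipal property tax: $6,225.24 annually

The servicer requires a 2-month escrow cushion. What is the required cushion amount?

County property tax = $8,020.56 per year
Hazard insurance = $1,392.24 per year
Earthquake insurance = $1,150.44 per year
Municipal property tax = $6,225.24 per year
Total annual escrow = $16,788.48
Base monthly escrow = $16,788.48 / 12 = $1,399.04
Required cushion = 2 × $1,399.04 = $2,798.08

$2,798.08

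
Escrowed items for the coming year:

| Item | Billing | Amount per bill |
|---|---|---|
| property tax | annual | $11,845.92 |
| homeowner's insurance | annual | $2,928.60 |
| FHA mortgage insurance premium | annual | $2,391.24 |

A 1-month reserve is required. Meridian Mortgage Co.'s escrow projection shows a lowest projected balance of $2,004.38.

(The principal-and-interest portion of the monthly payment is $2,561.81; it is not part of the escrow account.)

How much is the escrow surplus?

$573.90

Property tax — $11,845.92 annually
Homeowner's insurance — $2,928.60 annually
FHA mortgage insurance premium — $2,391.24 annually
Combined annual = $11,845.92 + $2,928.60 + $2,391.24 = $17,165.76
Base monthly escrow = $17,165.76 ÷ 12 = $1,430.48
Required reserve = 1 × $1,430.48 = $1,430.48
Excess over cushion: $2,004.38 − $1,430.48 = $573.90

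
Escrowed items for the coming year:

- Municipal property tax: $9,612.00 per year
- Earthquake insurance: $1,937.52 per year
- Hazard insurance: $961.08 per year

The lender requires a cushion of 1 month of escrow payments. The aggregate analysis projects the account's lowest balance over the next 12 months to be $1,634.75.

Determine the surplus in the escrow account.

Municipal property tax = $9,612.00
Earthquake insurance = $1,937.52
Hazard insurance = $961.08
Annual escrow total = $9,612.00 + $1,937.52 + $961.08 = $12,510.60
Per month = $12,510.60 / 12 = $1,042.55
Required reserve = 1 × $1,042.55 = $1,042.55
Surplus = $1,634.75 − $1,042.55 = $592.20

$592.20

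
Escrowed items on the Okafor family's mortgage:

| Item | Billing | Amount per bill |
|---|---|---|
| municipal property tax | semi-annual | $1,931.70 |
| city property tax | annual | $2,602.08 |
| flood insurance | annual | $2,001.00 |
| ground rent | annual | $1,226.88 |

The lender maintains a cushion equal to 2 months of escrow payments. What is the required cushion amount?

Municipal property tax = $1,931.70 × 2 = $3,863.40
City property tax = $2,602.08
Flood insurance = $2,001.00
Ground rent = $1,226.88
Annual escrow total = $3,863.40 + $2,602.08 + $2,001.00 + $1,226.88 = $9,693.36
Per month = $9,693.36 ÷ 12 = $807.78
Reserve = 2 × $807.78 = $1,615.56

$1,615.56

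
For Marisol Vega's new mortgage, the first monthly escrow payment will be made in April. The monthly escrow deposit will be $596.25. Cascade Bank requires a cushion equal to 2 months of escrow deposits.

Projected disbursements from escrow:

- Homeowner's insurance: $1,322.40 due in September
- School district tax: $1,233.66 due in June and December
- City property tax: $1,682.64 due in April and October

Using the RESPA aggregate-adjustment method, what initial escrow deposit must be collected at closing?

Cushion = 2 × $596.25 = $1,192.50
Trial balance (start $0, +$596.25 each month, − disbursements):
  Apr: +$596.25 − $1,682.64 → -$1,086.39
  May: +$596.25 → -$490.14
  Jun: +$596.25 − $1,233.66 → -$1,127.55
  Jul: +$596.25 → -$531.30
  Aug: +$596.25 → $64.95
  Sep: +$596.25 − $1,322.40 → -$661.20
  Oct: +$596.25 − $1,682.64 → -$1,747.59
  Nov: +$596.25 → -$1,151.34
  Dec: +$596.25 − $1,233.66 → -$1,788.75
  Jan: +$596.25 → -$1,192.50
  Feb: +$596.25 → -$596.25
  Mar: +$596.25 → $0.00
Lowest trial balance = -$1,788.75 (Dec)
Initial deposit = cushion − low point = $1,192.50 − (-$1,788.75) = $2,981.25

$2,981.25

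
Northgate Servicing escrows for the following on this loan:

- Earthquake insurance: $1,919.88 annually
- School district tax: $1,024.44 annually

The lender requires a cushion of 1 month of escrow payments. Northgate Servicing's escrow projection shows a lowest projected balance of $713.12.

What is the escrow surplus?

Earthquake insurance = $1,919.88
School district tax = $1,024.44
Yearly total = $1,919.88 + $1,024.44 = $2,944.32
Base monthly escrow = $2,944.32 ÷ 12 = $245.36
Required cushion = 1 × $245.36 = $245.36
Surplus = $713.12 − $245.36 = $467.76

$467.76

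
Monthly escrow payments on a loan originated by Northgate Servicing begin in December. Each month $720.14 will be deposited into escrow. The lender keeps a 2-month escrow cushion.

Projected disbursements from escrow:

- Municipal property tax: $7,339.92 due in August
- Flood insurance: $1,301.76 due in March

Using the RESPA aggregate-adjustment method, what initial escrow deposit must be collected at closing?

$3,600.70

Cushion = 2 × $720.14 = $1,440.28
Trial balance (start $0, +$720.14 each month, − disbursements):
  Dec: +$720.14 → $720.14
  Jan: +$720.14 → $1,440.28
  Feb: +$720.14 → $2,160.42
  Mar: +$720.14 − $1,301.76 → $1,578.80
  Apr: +$720.14 → $2,298.94
  May: +$720.14 → $3,019.08
  Jun: +$720.14 → $3,739.22
  Jul: +$720.14 → $4,459.36
  Aug: +$720.14 − $7,339.92 → -$2,160.42
  Sep: +$720.14 → -$1,440.28
  Oct: +$720.14 → -$720.14
  Nov: +$720.14 → $0.00
Lowest trial balance = -$2,160.42 (Aug)
Initial deposit = cushion − low point = $1,440.28 − (-$2,160.42) = $3,600.70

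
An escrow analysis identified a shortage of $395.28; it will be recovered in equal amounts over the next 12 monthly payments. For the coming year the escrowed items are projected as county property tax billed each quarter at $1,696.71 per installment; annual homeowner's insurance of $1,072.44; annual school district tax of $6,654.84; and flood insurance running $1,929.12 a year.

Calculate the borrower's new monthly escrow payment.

$1,403.21

County property tax = $1,696.71 × 4 = $6,786.84/yr
Homeowner's insurance = $1,072.44/yr
School district tax = $6,654.84/yr
Flood insurance = $1,929.12/yr
Combined annual = $16,443.24
Per month = $16,443.24 ÷ 12 = $1,370.27
Shortage per month = $395.28 ÷ 12 = $32.94
New monthly escrow = $1,370.27 + $32.94 = $1,403.21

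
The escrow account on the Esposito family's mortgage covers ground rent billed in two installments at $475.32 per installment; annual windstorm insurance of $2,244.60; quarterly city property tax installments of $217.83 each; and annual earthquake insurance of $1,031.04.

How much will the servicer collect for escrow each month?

Ground rent = $475.32 × 2 = $950.64 per year
Windstorm insurance = $2,244.60 per year
City property tax = $217.83 × 4 = $871.32 per year
Earthquake insurance = $1,031.04 per year
Combined annual = $950.64 + $2,244.60 + $871.32 + $1,031.04 = $5,097.60
Monthly escrow = $5,097.60 / 12 = $424.80

$424.80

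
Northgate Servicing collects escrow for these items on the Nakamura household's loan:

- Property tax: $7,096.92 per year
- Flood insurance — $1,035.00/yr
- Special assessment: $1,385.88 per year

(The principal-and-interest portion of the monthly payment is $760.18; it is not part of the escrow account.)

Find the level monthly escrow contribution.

Property tax = $7,096.92 per year
Flood insurance = $1,035.00 per year
Special assessment = $1,385.88 per year
Total annual escrow = $9,517.80
Base monthly escrow = $9,517.80 ÷ 12 = $793.15

$793.15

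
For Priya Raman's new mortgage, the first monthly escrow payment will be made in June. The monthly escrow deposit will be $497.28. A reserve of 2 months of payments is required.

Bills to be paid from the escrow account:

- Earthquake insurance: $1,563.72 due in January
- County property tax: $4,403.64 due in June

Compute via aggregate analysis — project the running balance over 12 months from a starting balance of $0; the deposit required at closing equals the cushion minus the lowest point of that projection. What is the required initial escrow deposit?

$4,900.92

Cushion = 2 × $497.28 = $994.56
Trial balance (start $0, +$497.28 each month, − disbursements):
  Jun: +$497.28 − $4,403.64 → -$3,906.36
  Jul: +$497.28 → -$3,409.08
  Aug: +$497.28 → -$2,911.80
  Sep: +$497.28 → -$2,414.52
  Oct: +$497.28 → -$1,917.24
  Nov: +$497.28 → -$1,419.96
  Dec: +$497.28 → -$922.68
  Jan: +$497.28 − $1,563.72 → -$1,989.12
  Feb: +$497.28 → -$1,491.84
  Mar: +$497.28 → -$994.56
  Apr: +$497.28 → -$497.28
  May: +$497.28 → $0.00
Lowest trial balance = -$3,906.36 (Jun)
Initial deposit = cushion − low point = $994.56 − (-$3,906.36) = $4,900.92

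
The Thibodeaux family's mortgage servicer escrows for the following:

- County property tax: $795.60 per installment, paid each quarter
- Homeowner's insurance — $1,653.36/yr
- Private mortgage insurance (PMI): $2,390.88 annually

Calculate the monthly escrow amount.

County property tax — $795.60 × 4 = $3,182.40 per year
Homeowner's insurance — $1,653.36 per year
Private mortgage insurance (PMI) — $2,390.88 per year
Total per year = $7,226.64
Base monthly escrow = $7,226.64 ÷ 12 = $602.22

$602.22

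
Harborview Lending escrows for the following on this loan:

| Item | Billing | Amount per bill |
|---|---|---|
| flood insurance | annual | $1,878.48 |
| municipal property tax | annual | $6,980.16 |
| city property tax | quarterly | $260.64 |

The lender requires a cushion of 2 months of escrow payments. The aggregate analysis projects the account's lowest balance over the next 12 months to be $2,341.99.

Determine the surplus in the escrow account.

Flood insurance: $1,878.48 per year
Municipal property tax: $6,980.16 per year
City property tax: $260.64 × 4 = $1,042.56 per year
Total per year = $1,878.48 + $6,980.16 + $1,042.56 = $9,901.20
Base monthly escrow = $9,901.20 ÷ 12 = $825.10
Required cushion = 2 × $825.10 = $1,650.20
Excess over cushion: $2,341.99 − $1,650.20 = $691.79

$691.79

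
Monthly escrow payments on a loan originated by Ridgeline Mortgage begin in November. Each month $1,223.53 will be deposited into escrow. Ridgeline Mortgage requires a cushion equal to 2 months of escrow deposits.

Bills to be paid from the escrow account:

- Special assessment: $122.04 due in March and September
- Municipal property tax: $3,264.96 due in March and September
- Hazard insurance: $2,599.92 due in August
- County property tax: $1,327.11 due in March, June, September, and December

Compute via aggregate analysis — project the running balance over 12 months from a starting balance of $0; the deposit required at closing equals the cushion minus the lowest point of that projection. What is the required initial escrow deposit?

Cushion = 2 × $1,223.53 = $2,447.06
Trial balance (start $0, +$1,223.53 each month, − disbursements):
  Nov: +$1,223.53 → $1,223.53
  Dec: +$1,223.53 − $1,327.11 → $1,119.95
  Jan: +$1,223.53 → $2,343.48
  Feb: +$1,223.53 → $3,567.01
  Mar: +$1,223.53 − $4,714.11 → $76.43
  Apr: +$1,223.53 → $1,299.96
  May: +$1,223.53 → $2,523.49
  Jun: +$1,223.53 − $1,327.11 → $2,419.91
  Jul: +$1,223.53 → $3,643.44
  Aug: +$1,223.53 − $2,599.92 → $2,267.05
  Sep: +$1,223.53 − $4,714.11 → -$1,223.53
  Oct: +$1,223.53 → $0.00
Lowest trial balance = -$1,223.53 (Sep)
Initial deposit = cushion − low point = $2,447.06 − (-$1,223.53) = $3,670.59

$3,670.59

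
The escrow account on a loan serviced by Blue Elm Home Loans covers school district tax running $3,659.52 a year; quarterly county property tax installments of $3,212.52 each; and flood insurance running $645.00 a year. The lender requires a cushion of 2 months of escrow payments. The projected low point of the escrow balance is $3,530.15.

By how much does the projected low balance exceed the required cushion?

School district tax: $3,659.52 annually
County property tax: $3,212.52 × 4 = $12,850.08 annually
Flood insurance: $645.00 annually
Total per year = $17,154.60
Per month = $17,154.60 / 12 = $1,429.55
Required cushion = 2 × $1,429.55 = $2,859.10
Surplus = $3,530.15 − $2,859.10 = $671.05

$671.05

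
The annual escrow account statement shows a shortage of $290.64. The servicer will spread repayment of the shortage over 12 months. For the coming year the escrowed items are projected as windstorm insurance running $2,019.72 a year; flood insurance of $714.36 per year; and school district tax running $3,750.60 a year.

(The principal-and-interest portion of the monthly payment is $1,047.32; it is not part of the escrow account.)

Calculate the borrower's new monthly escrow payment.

$564.61

Windstorm insurance — $2,019.72 per year
Flood insurance — $714.36 per year
School district tax — $3,750.60 per year
Total annual escrow = $6,484.68
Base monthly escrow = $6,484.68 ÷ 12 = $540.39
Monthly shortage recovery: $290.64 / 12 = $24.22
Adjusted monthly = $540.39 + $24.22 = $564.61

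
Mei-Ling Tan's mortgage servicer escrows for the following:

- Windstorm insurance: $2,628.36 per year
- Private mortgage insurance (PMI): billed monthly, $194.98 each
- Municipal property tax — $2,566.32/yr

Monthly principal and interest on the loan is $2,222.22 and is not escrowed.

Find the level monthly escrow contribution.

Windstorm insurance: $2,628.36
Private mortgage insurance (PMI): $194.98 × 12 = $2,339.76
Municipal property tax: $2,566.32
Total per year = $7,534.44
Monthly = $7,534.44 / 12 = $627.87

$627.87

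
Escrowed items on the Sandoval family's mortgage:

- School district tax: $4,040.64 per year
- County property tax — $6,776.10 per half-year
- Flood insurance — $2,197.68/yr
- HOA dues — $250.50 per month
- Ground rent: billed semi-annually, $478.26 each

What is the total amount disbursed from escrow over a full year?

School district tax — $4,040.64/yr
County property tax — $6,776.10 × 2 = $13,552.20/yr
Flood insurance — $2,197.68/yr
HOA dues — $250.50 × 12 = $3,006.00/yr
Ground rent — $478.26 × 2 = $956.52/yr
Total per year = $4,040.64 + $13,552.20 + $2,197.68 + $3,006.00 + $956.52 = $23,753.04

$23,753.04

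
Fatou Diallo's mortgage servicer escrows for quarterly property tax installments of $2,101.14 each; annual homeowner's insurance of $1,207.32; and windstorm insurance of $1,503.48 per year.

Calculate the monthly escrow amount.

$926.28

Property tax: $2,101.14 × 4 = $8,404.56 annually
Homeowner's insurance: $1,207.32 annually
Windstorm insurance: $1,503.48 annually
Total per year = $8,404.56 + $1,207.32 + $1,503.48 = $11,115.36
Base monthly escrow = $11,115.36 ÷ 12 = $926.28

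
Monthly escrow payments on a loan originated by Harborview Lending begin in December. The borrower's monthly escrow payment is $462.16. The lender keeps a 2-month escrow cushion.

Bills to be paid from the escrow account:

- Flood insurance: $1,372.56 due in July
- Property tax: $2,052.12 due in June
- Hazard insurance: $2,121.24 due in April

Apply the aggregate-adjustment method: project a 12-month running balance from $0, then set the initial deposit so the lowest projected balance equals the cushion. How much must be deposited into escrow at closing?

$2,772.96

Cushion = 2 × $462.16 = $924.32
Trial balance (start $0, +$462.16 each month, − disbursements):
  Dec: +$462.16 → $462.16
  Jan: +$462.16 → $924.32
  Feb: +$462.16 → $1,386.48
  Mar: +$462.16 → $1,848.64
  Apr: +$462.16 − $2,121.24 → $189.56
  May: +$462.16 → $651.72
  Jun: +$462.16 − $2,052.12 → -$938.24
  Jul: +$462.16 − $1,372.56 → -$1,848.64
  Aug: +$462.16 → -$1,386.48
  Sep: +$462.16 → -$924.32
  Oct: +$462.16 → -$462.16
  Nov: +$462.16 → $0.00
Lowest trial balance = -$1,848.64 (Jul)
Initial deposit = cushion − low point = $924.32 − (-$1,848.64) = $2,772.96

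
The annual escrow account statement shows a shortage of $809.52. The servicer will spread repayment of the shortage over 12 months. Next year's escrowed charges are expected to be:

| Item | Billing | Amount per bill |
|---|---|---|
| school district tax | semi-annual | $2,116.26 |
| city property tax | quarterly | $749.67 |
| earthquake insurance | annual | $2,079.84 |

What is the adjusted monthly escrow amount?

$843.38

School district tax: $2,116.26 × 2 = $4,232.52 per year
City property tax: $749.67 × 4 = $2,998.68 per year
Earthquake insurance: $2,079.84 per year
Total annual escrow = $4,232.52 + $2,998.68 + $2,079.84 = $9,311.04
Monthly = $9,311.04 / 12 = $775.92
Monthly shortage recovery: $809.52 / 12 = $67.46
Adjusted monthly = $775.92 + $67.46 = $843.38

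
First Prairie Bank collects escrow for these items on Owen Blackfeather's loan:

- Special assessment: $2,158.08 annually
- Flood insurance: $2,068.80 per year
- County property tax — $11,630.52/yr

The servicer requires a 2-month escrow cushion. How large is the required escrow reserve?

$2,642.90

Special assessment = $2,158.08
Flood insurance = $2,068.80
County property tax = $11,630.52
Total annual escrow = $2,158.08 + $2,068.80 + $11,630.52 = $15,857.40
Monthly escrow = $15,857.40 / 12 = $1,321.45
Reserve = 2 × $1,321.45 = $2,642.90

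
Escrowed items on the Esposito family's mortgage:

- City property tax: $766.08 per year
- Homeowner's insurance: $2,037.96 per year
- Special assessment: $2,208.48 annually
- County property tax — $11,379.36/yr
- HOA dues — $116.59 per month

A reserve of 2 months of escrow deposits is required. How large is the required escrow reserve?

City property tax: $766.08/yr
Homeowner's insurance: $2,037.96/yr
Special assessment: $2,208.48/yr
County property tax: $11,379.36/yr
HOA dues: $116.59 × 12 = $1,399.08/yr
Yearly total = $766.08 + $2,037.96 + $2,208.48 + $11,379.36 + $1,399.08 = $17,790.96
Monthly = $17,790.96 / 12 = $1,482.58
Reserve = 2 × $1,482.58 = $2,965.16

$2,965.16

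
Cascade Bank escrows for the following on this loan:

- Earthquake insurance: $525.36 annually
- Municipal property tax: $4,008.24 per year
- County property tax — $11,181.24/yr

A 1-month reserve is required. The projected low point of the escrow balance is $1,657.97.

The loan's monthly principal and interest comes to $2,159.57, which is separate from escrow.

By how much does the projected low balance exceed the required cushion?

$348.40

Earthquake insurance — $525.36 annually
Municipal property tax — $4,008.24 annually
County property tax — $11,181.24 annually
Annual escrow total = $15,714.84
Per month = $15,714.84 / 12 = $1,309.57
Cushion = 1 × $1,309.57 = $1,309.57
Excess over cushion: $1,657.97 − $1,309.57 = $348.40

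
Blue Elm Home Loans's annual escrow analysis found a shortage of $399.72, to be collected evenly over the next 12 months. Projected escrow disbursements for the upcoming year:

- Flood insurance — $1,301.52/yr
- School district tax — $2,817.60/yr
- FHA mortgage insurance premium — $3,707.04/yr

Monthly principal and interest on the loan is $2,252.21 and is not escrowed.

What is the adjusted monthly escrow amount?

$685.49

Flood insurance: $1,301.52 annually
School district tax: $2,817.60 annually
FHA mortgage insurance premium: $3,707.04 annually
Total annual escrow = $1,301.52 + $2,817.60 + $3,707.04 = $7,826.16
Base monthly escrow = $7,826.16 ÷ 12 = $652.18
Shortage spread = $399.72 ÷ 12 = $33.31/mo
Adjusted monthly = $652.18 + $33.31 = $685.49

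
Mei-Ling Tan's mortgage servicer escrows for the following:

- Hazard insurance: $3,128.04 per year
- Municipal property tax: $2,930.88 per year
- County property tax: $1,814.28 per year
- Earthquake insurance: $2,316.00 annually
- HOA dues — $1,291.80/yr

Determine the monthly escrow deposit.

Hazard insurance = $3,128.04 annually
Municipal property tax = $2,930.88 annually
County property tax = $1,814.28 annually
Earthquake insurance = $2,316.00 annually
HOA dues = $1,291.80 annually
Total annual escrow = $3,128.04 + $2,930.88 + $1,814.28 + $2,316.00 + $1,291.80 = $11,481.00
Per month = $11,481.00 / 12 = $956.75

$956.75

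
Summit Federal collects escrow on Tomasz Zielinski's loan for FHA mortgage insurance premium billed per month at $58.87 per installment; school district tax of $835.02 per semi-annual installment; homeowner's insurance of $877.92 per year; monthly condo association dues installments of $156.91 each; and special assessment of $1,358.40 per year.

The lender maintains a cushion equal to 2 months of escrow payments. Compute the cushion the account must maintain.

FHA mortgage insurance premium: $58.87 × 12 = $706.44/yr
School district tax: $835.02 × 2 = $1,670.04/yr
Homeowner's insurance: $877.92/yr
Condo association dues: $156.91 × 12 = $1,882.92/yr
Special assessment: $1,358.40/yr
Total per year = $706.44 + $1,670.04 + $877.92 + $1,882.92 + $1,358.40 = $6,495.72
Monthly = $6,495.72 ÷ 12 = $541.31
Cushion = 2 × $541.31 = $1,082.62

$1,082.62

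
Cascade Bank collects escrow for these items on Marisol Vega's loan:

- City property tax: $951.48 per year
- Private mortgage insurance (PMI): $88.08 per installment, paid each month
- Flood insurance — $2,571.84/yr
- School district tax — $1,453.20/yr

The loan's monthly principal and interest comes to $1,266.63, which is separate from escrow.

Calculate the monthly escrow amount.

$502.79

City property tax = $951.48/yr
Private mortgage insurance (PMI) = $88.08 × 12 = $1,056.96/yr
Flood insurance = $2,571.84/yr
School district tax = $1,453.20/yr
Total per year = $6,033.48
Monthly escrow = $6,033.48 / 12 = $502.79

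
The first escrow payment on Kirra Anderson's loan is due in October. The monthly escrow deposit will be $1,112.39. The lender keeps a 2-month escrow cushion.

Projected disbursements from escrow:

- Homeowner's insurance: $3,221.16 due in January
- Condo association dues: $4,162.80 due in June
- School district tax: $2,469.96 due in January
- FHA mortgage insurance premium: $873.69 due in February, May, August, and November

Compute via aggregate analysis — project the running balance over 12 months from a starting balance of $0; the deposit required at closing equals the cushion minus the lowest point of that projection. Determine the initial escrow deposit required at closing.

Cushion = 2 × $1,112.39 = $2,224.78
Trial balance (start $0, +$1,112.39 each month, − disbursements):
  Oct: +$1,112.39 → $1,112.39
  Nov: +$1,112.39 − $873.69 → $1,351.09
  Dec: +$1,112.39 → $2,463.48
  Jan: +$1,112.39 − $5,691.12 → -$2,115.25
  Feb: +$1,112.39 − $873.69 → -$1,876.55
  Mar: +$1,112.39 → -$764.16
  Apr: +$1,112.39 → $348.23
  May: +$1,112.39 − $873.69 → $586.93
  Jun: +$1,112.39 − $4,162.80 → -$2,463.48
  Jul: +$1,112.39 → -$1,351.09
  Aug: +$1,112.39 − $873.69 → -$1,112.39
  Sep: +$1,112.39 → $0.00
Lowest trial balance = -$2,463.48 (Jun)
Initial deposit = cushion − low point = $2,224.78 − (-$2,463.48) = $4,688.26

$4,688.26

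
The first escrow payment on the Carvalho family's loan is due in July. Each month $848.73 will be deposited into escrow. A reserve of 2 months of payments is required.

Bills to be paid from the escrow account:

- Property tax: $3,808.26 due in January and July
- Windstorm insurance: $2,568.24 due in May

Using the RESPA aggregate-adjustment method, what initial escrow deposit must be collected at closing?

Cushion = 2 × $848.73 = $1,697.46
Trial balance (start $0, +$848.73 each month, − disbursements):
  Jul: +$848.73 − $3,808.26 → -$2,959.53
  Aug: +$848.73 → -$2,110.80
  Sep: +$848.73 → -$1,262.07
  Oct: +$848.73 → -$413.34
  Nov: +$848.73 → $435.39
  Dec: +$848.73 → $1,284.12
  Jan: +$848.73 − $3,808.26 → -$1,675.41
  Feb: +$848.73 → -$826.68
  Mar: +$848.73 → $22.05
  Apr: +$848.73 → $870.78
  May: +$848.73 − $2,568.24 → -$848.73
  Jun: +$848.73 → $0.00
Lowest trial balance = -$2,959.53 (Jul)
Initial deposit = cushion − low point = $1,697.46 − (-$2,959.53) = $4,656.99

$4,656.99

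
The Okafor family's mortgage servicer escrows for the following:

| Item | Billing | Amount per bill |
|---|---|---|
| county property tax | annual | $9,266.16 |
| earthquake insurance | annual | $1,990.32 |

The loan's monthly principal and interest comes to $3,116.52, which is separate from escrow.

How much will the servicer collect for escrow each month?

County property tax = $9,266.16 per year
Earthquake insurance = $1,990.32 per year
Combined annual = $11,256.48
Monthly = $11,256.48 ÷ 12 = $938.04

$938.04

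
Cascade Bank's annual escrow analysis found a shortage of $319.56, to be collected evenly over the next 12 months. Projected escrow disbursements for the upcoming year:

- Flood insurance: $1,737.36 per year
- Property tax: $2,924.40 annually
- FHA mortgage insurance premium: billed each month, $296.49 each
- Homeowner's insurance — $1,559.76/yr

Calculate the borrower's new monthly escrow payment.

Flood insurance: $1,737.36 annually
Property tax: $2,924.40 annually
FHA mortgage insurance premium: $296.49 × 12 = $3,557.88 annually
Homeowner's insurance: $1,559.76 annually
Total per year = $1,737.36 + $2,924.40 + $3,557.88 + $1,559.76 = $9,779.40
Per month = $9,779.40 ÷ 12 = $814.95
Monthly shortage recovery: $319.56 / 12 = $26.63
Adjusted monthly = $814.95 + $26.63 = $841.58

$841.58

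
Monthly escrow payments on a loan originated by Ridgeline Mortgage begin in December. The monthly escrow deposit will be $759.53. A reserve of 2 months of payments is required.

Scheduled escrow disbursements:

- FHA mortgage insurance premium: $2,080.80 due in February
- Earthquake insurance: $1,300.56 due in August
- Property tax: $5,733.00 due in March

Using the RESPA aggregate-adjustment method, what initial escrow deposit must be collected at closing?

$6,294.74

Cushion = 2 × $759.53 = $1,519.06
Trial balance (start $0, +$759.53 each month, − disbursements):
  Dec: +$759.53 → $759.53
  Jan: +$759.53 → $1,519.06
  Feb: +$759.53 − $2,080.80 → $197.79
  Mar: +$759.53 − $5,733.00 → -$4,775.68
  Apr: +$759.53 → -$4,016.15
  May: +$759.53 → -$3,256.62
  Jun: +$759.53 → -$2,497.09
  Jul: +$759.53 → -$1,737.56
  Aug: +$759.53 − $1,300.56 → -$2,278.59
  Sep: +$759.53 → -$1,519.06
  Oct: +$759.53 → -$759.53
  Nov: +$759.53 → $0.00
Lowest trial balance = -$4,775.68 (Mar)
Initial deposit = cushion − low point = $1,519.06 − (-$4,775.68) = $6,294.74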